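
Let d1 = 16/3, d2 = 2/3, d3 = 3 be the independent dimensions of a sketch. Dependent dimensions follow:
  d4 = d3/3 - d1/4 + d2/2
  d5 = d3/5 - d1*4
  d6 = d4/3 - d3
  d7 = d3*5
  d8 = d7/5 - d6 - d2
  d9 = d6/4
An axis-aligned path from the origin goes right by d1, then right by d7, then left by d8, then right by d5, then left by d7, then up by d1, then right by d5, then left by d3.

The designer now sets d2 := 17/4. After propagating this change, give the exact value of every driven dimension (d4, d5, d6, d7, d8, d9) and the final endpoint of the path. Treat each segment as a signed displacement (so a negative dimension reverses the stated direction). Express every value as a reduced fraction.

Apply edit: d2 := 17/4
  d4 = d3/3 - d1/4 + d2/2 = 43/24
  d5 = d3/5 - d1*4 = -311/15
  d6 = d4/3 - d3 = -173/72
  d7 = d3*5 = 15
  d8 = d7/5 - d6 - d2 = 83/72
  d9 = d6/4 = -173/288
Walk from origin (0, 0):
  seg 1: right by d1 = 16/3 → (16/3, 0)
  seg 2: right by d7 = 15 → (61/3, 0)
  seg 3: left by d8 = 83/72 → (1381/72, 0)
  seg 4: right by d5 = -311/15 → (-559/360, 0)
  seg 5: left by d7 = 15 → (-5959/360, 0)
  seg 6: up by d1 = 16/3 → (-5959/360, 16/3)
  seg 7: right by d5 = -311/15 → (-13423/360, 16/3)
  seg 8: left by d3 = 3 → (-14503/360, 16/3)

d4 = 43/24
d5 = -311/15
d6 = -173/72
d7 = 15
d8 = 83/72
d9 = -173/288
endpoint = (-14503/360, 16/3)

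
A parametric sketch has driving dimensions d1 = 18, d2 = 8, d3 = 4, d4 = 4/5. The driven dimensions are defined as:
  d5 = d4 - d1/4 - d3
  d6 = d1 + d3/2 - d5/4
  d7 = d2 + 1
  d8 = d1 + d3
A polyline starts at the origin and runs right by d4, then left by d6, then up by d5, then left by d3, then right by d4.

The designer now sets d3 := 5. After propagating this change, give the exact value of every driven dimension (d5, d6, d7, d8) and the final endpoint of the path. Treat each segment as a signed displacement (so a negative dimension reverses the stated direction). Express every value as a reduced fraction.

d5 = -87/10
d6 = 907/40
d7 = 9
d8 = 23
endpoint = (-1043/40, -87/10)

Apply edit: d3 := 5
  d5 = d4 - d1/4 - d3 = -87/10
  d6 = d1 + d3/2 - d5/4 = 907/40
  d7 = d2 + 1 = 9
  d8 = d1 + d3 = 23
Walk from origin (0, 0):
  seg 1: right by d4 = 4/5 → (4/5, 0)
  seg 2: left by d6 = 907/40 → (-175/8, 0)
  seg 3: up by d5 = -87/10 → (-175/8, -87/10)
  seg 4: left by d3 = 5 → (-215/8, -87/10)
  seg 5: right by d4 = 4/5 → (-1043/40, -87/10)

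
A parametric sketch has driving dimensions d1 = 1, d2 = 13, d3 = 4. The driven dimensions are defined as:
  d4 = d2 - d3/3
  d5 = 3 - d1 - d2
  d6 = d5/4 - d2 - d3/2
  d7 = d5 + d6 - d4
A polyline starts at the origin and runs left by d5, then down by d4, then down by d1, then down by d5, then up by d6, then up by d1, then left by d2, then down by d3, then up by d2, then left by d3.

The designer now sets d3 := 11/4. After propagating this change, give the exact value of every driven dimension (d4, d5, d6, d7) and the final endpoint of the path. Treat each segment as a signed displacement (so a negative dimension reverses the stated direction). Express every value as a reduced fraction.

Apply edit: d3 := 11/4
  d4 = d2 - d3/3 = 145/12
  d5 = 3 - d1 - d2 = -11
  d6 = d5/4 - d2 - d3/2 = -137/8
  d7 = d5 + d6 - d4 = -965/24
Walk from origin (0, 0):
  seg 1: left by d5 = -11 → (11, 0)
  seg 2: down by d4 = 145/12 → (11, -145/12)
  seg 3: down by d1 = 1 → (11, -157/12)
  seg 4: down by d5 = -11 → (11, -25/12)
  seg 5: up by d6 = -137/8 → (11, -461/24)
  seg 6: up by d1 = 1 → (11, -437/24)
  seg 7: left by d2 = 13 → (-2, -437/24)
  seg 8: down by d3 = 11/4 → (-2, -503/24)
  seg 9: up by d2 = 13 → (-2, -191/24)
  seg 10: left by d3 = 11/4 → (-19/4, -191/24)

d4 = 145/12
d5 = -11
d6 = -137/8
d7 = -965/24
endpoint = (-19/4, -191/24)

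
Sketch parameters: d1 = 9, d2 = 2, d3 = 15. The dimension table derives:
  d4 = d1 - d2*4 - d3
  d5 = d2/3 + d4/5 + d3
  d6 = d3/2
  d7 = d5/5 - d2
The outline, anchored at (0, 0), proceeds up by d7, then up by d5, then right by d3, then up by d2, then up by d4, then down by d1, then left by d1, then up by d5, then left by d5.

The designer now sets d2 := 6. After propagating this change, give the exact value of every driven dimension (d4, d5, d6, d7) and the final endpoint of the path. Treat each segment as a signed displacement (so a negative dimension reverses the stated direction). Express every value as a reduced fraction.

d4 = -30
d5 = 11
d6 = 15/2
d7 = -19/5
endpoint = (-5, -74/5)

Apply edit: d2 := 6
  d4 = d1 - d2*4 - d3 = -30
  d5 = d2/3 + d4/5 + d3 = 11
  d6 = d3/2 = 15/2
  d7 = d5/5 - d2 = -19/5
Walk from origin (0, 0):
  seg 1: up by d7 = -19/5 → (0, -19/5)
  seg 2: up by d5 = 11 → (0, 36/5)
  seg 3: right by d3 = 15 → (15, 36/5)
  seg 4: up by d2 = 6 → (15, 66/5)
  seg 5: up by d4 = -30 → (15, -84/5)
  seg 6: down by d1 = 9 → (15, -129/5)
  seg 7: left by d1 = 9 → (6, -129/5)
  seg 8: up by d5 = 11 → (6, -74/5)
  seg 9: left by d5 = 11 → (-5, -74/5)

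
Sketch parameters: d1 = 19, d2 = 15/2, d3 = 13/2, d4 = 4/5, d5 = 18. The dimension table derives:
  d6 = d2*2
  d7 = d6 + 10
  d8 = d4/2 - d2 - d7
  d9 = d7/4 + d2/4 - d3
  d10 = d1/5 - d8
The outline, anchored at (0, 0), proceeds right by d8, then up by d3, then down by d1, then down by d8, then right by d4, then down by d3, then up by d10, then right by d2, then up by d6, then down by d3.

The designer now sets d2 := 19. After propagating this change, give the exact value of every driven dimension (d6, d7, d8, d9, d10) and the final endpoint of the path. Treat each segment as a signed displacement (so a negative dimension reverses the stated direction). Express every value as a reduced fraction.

d6 = 38
d7 = 48
d8 = -333/5
d9 = 41/4
d10 = 352/5
endpoint = (-234/5, 299/2)

Apply edit: d2 := 19
  d6 = d2*2 = 38
  d7 = d6 + 10 = 48
  d8 = d4/2 - d2 - d7 = -333/5
  d9 = d7/4 + d2/4 - d3 = 41/4
  d10 = d1/5 - d8 = 352/5
Walk from origin (0, 0):
  seg 1: right by d8 = -333/5 → (-333/5, 0)
  seg 2: up by d3 = 13/2 → (-333/5, 13/2)
  seg 3: down by d1 = 19 → (-333/5, -25/2)
  seg 4: down by d8 = -333/5 → (-333/5, 541/10)
  seg 5: right by d4 = 4/5 → (-329/5, 541/10)
  seg 6: down by d3 = 13/2 → (-329/5, 238/5)
  seg 7: up by d10 = 352/5 → (-329/5, 118)
  seg 8: right by d2 = 19 → (-234/5, 118)
  seg 9: up by d6 = 38 → (-234/5, 156)
  seg 10: down by d3 = 13/2 → (-234/5, 299/2)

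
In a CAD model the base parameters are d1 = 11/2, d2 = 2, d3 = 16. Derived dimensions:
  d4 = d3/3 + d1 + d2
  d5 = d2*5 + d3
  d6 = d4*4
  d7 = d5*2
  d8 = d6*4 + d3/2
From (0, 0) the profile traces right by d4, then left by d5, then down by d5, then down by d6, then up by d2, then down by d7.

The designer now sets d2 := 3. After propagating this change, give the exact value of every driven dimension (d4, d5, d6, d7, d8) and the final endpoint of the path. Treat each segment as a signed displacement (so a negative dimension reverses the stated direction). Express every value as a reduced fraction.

Apply edit: d2 := 3
  d4 = d3/3 + d1 + d2 = 83/6
  d5 = d2*5 + d3 = 31
  d6 = d4*4 = 166/3
  d7 = d5*2 = 62
  d8 = d6*4 + d3/2 = 688/3
Walk from origin (0, 0):
  seg 1: right by d4 = 83/6 → (83/6, 0)
  seg 2: left by d5 = 31 → (-103/6, 0)
  seg 3: down by d5 = 31 → (-103/6, -31)
  seg 4: down by d6 = 166/3 → (-103/6, -259/3)
  seg 5: up by d2 = 3 → (-103/6, -250/3)
  seg 6: down by d7 = 62 → (-103/6, -436/3)

d4 = 83/6
d5 = 31
d6 = 166/3
d7 = 62
d8 = 688/3
endpoint = (-103/6, -436/3)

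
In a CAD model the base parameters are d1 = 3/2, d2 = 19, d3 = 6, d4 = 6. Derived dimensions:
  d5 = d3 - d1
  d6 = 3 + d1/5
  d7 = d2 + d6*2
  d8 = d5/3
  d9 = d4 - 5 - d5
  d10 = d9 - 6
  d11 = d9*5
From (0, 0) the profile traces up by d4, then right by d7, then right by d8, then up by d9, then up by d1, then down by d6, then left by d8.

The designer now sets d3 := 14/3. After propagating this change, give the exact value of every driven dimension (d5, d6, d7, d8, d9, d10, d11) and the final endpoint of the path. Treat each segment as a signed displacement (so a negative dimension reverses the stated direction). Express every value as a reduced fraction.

d5 = 19/6
d6 = 33/10
d7 = 128/5
d8 = 19/18
d9 = -13/6
d10 = -49/6
d11 = -65/6
endpoint = (128/5, 61/30)

Apply edit: d3 := 14/3
  d5 = d3 - d1 = 19/6
  d6 = 3 + d1/5 = 33/10
  d7 = d2 + d6*2 = 128/5
  d8 = d5/3 = 19/18
  d9 = d4 - 5 - d5 = -13/6
  d10 = d9 - 6 = -49/6
  d11 = d9*5 = -65/6
Walk from origin (0, 0):
  seg 1: up by d4 = 6 → (0, 6)
  seg 2: right by d7 = 128/5 → (128/5, 6)
  seg 3: right by d8 = 19/18 → (2399/90, 6)
  seg 4: up by d9 = -13/6 → (2399/90, 23/6)
  seg 5: up by d1 = 3/2 → (2399/90, 16/3)
  seg 6: down by d6 = 33/10 → (2399/90, 61/30)
  seg 7: left by d8 = 19/18 → (128/5, 61/30)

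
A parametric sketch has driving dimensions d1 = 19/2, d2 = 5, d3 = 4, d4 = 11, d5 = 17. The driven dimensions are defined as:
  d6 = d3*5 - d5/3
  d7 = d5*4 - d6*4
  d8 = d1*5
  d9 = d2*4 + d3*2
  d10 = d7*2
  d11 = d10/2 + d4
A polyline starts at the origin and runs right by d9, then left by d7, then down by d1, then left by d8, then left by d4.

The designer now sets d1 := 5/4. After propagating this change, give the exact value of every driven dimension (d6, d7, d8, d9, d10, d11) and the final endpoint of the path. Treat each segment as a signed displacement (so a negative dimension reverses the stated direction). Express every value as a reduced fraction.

d6 = 43/3
d7 = 32/3
d8 = 25/4
d9 = 28
d10 = 64/3
d11 = 65/3
endpoint = (1/12, -5/4)

Apply edit: d1 := 5/4
  d6 = d3*5 - d5/3 = 43/3
  d7 = d5*4 - d6*4 = 32/3
  d8 = d1*5 = 25/4
  d9 = d2*4 + d3*2 = 28
  d10 = d7*2 = 64/3
  d11 = d10/2 + d4 = 65/3
Walk from origin (0, 0):
  seg 1: right by d9 = 28 → (28, 0)
  seg 2: left by d7 = 32/3 → (52/3, 0)
  seg 3: down by d1 = 5/4 → (52/3, -5/4)
  seg 4: left by d8 = 25/4 → (133/12, -5/4)
  seg 5: left by d4 = 11 → (1/12, -5/4)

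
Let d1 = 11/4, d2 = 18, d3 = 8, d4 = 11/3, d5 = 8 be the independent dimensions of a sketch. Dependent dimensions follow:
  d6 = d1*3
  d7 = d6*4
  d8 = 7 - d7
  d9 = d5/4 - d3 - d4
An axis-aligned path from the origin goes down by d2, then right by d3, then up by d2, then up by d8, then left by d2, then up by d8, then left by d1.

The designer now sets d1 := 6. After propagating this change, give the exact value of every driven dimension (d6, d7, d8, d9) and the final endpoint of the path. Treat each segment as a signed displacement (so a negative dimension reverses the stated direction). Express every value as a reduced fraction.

Apply edit: d1 := 6
  d6 = d1*3 = 18
  d7 = d6*4 = 72
  d8 = 7 - d7 = -65
  d9 = d5/4 - d3 - d4 = -29/3
Walk from origin (0, 0):
  seg 1: down by d2 = 18 → (0, -18)
  seg 2: right by d3 = 8 → (8, -18)
  seg 3: up by d2 = 18 → (8, 0)
  seg 4: up by d8 = -65 → (8, -65)
  seg 5: left by d2 = 18 → (-10, -65)
  seg 6: up by d8 = -65 → (-10, -130)
  seg 7: left by d1 = 6 → (-16, -130)

d6 = 18
d7 = 72
d8 = -65
d9 = -29/3
endpoint = (-16, -130)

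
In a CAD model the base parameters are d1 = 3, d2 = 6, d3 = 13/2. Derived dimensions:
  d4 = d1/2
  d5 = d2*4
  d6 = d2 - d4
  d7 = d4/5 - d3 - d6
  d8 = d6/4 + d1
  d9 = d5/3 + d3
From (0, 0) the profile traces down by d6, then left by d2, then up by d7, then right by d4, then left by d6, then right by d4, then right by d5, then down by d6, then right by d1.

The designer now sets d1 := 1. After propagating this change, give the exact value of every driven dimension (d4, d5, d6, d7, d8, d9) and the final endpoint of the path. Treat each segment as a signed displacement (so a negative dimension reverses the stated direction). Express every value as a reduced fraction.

Apply edit: d1 := 1
  d4 = d1/2 = 1/2
  d5 = d2*4 = 24
  d6 = d2 - d4 = 11/2
  d7 = d4/5 - d3 - d6 = -119/10
  d8 = d6/4 + d1 = 19/8
  d9 = d5/3 + d3 = 29/2
Walk from origin (0, 0):
  seg 1: down by d6 = 11/2 → (0, -11/2)
  seg 2: left by d2 = 6 → (-6, -11/2)
  seg 3: up by d7 = -119/10 → (-6, -87/5)
  seg 4: right by d4 = 1/2 → (-11/2, -87/5)
  seg 5: left by d6 = 11/2 → (-11, -87/5)
  seg 6: right by d4 = 1/2 → (-21/2, -87/5)
  seg 7: right by d5 = 24 → (27/2, -87/5)
  seg 8: down by d6 = 11/2 → (27/2, -229/10)
  seg 9: right by d1 = 1 → (29/2, -229/10)

d4 = 1/2
d5 = 24
d6 = 11/2
d7 = -119/10
d8 = 19/8
d9 = 29/2
endpoint = (29/2, -229/10)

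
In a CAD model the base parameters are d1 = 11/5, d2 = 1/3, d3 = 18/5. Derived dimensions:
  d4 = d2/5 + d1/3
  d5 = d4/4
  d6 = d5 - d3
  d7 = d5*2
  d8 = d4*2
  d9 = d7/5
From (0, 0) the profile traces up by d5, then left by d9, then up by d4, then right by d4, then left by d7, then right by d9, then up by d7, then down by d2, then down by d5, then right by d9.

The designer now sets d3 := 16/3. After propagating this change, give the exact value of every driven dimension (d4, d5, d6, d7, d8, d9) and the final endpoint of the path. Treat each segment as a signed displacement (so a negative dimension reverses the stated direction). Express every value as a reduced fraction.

d4 = 4/5
d5 = 1/5
d6 = -77/15
d7 = 2/5
d8 = 8/5
d9 = 2/25
endpoint = (12/25, 13/15)

Apply edit: d3 := 16/3
  d4 = d2/5 + d1/3 = 4/5
  d5 = d4/4 = 1/5
  d6 = d5 - d3 = -77/15
  d7 = d5*2 = 2/5
  d8 = d4*2 = 8/5
  d9 = d7/5 = 2/25
Walk from origin (0, 0):
  seg 1: up by d5 = 1/5 → (0, 1/5)
  seg 2: left by d9 = 2/25 → (-2/25, 1/5)
  seg 3: up by d4 = 4/5 → (-2/25, 1)
  seg 4: right by d4 = 4/5 → (18/25, 1)
  seg 5: left by d7 = 2/5 → (8/25, 1)
  seg 6: right by d9 = 2/25 → (2/5, 1)
  seg 7: up by d7 = 2/5 → (2/5, 7/5)
  seg 8: down by d2 = 1/3 → (2/5, 16/15)
  seg 9: down by d5 = 1/5 → (2/5, 13/15)
  seg 10: right by d9 = 2/25 → (12/25, 13/15)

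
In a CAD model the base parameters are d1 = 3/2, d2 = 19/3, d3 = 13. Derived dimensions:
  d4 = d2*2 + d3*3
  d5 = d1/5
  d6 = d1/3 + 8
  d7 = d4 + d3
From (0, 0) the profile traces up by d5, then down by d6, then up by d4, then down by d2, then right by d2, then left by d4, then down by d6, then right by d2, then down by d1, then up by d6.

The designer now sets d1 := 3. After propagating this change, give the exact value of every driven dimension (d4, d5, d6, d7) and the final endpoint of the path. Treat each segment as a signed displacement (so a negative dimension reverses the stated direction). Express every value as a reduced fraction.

d4 = 155/3
d5 = 3/5
d6 = 9
d7 = 194/3
endpoint = (-39, 509/15)

Apply edit: d1 := 3
  d4 = d2*2 + d3*3 = 155/3
  d5 = d1/5 = 3/5
  d6 = d1/3 + 8 = 9
  d7 = d4 + d3 = 194/3
Walk from origin (0, 0):
  seg 1: up by d5 = 3/5 → (0, 3/5)
  seg 2: down by d6 = 9 → (0, -42/5)
  seg 3: up by d4 = 155/3 → (0, 649/15)
  seg 4: down by d2 = 19/3 → (0, 554/15)
  seg 5: right by d2 = 19/3 → (19/3, 554/15)
  seg 6: left by d4 = 155/3 → (-136/3, 554/15)
  seg 7: down by d6 = 9 → (-136/3, 419/15)
  seg 8: right by d2 = 19/3 → (-39, 419/15)
  seg 9: down by d1 = 3 → (-39, 374/15)
  seg 10: up by d6 = 9 → (-39, 509/15)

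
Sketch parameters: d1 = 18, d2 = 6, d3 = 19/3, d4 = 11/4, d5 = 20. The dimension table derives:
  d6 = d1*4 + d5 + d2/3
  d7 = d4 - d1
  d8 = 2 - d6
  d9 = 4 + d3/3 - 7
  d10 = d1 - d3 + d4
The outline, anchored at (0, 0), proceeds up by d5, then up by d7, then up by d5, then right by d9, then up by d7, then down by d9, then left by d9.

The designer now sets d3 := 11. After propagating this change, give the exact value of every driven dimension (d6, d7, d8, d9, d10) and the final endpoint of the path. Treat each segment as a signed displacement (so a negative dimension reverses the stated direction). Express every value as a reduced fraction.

Apply edit: d3 := 11
  d6 = d1*4 + d5 + d2/3 = 94
  d7 = d4 - d1 = -61/4
  d8 = 2 - d6 = -92
  d9 = 4 + d3/3 - 7 = 2/3
  d10 = d1 - d3 + d4 = 39/4
Walk from origin (0, 0):
  seg 1: up by d5 = 20 → (0, 20)
  seg 2: up by d7 = -61/4 → (0, 19/4)
  seg 3: up by d5 = 20 → (0, 99/4)
  seg 4: right by d9 = 2/3 → (2/3, 99/4)
  seg 5: up by d7 = -61/4 → (2/3, 19/2)
  seg 6: down by d9 = 2/3 → (2/3, 53/6)
  seg 7: left by d9 = 2/3 → (0, 53/6)

d6 = 94
d7 = -61/4
d8 = -92
d9 = 2/3
d10 = 39/4
endpoint = (0, 53/6)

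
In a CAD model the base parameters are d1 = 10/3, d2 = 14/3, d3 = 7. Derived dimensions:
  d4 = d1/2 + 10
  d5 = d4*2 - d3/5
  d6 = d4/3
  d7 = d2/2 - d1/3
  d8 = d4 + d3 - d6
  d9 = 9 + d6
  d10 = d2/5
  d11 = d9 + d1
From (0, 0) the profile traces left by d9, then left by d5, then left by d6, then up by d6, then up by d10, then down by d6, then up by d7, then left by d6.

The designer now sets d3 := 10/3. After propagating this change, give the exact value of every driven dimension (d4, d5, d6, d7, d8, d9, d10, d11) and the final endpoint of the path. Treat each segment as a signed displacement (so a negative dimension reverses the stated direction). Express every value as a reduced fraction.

Apply edit: d3 := 10/3
  d4 = d1/2 + 10 = 35/3
  d5 = d4*2 - d3/5 = 68/3
  d6 = d4/3 = 35/9
  d7 = d2/2 - d1/3 = 11/9
  d8 = d4 + d3 - d6 = 100/9
  d9 = 9 + d6 = 116/9
  d10 = d2/5 = 14/15
  d11 = d9 + d1 = 146/9
Walk from origin (0, 0):
  seg 1: left by d9 = 116/9 → (-116/9, 0)
  seg 2: left by d5 = 68/3 → (-320/9, 0)
  seg 3: left by d6 = 35/9 → (-355/9, 0)
  seg 4: up by d6 = 35/9 → (-355/9, 35/9)
  seg 5: up by d10 = 14/15 → (-355/9, 217/45)
  seg 6: down by d6 = 35/9 → (-355/9, 14/15)
  seg 7: up by d7 = 11/9 → (-355/9, 97/45)
  seg 8: left by d6 = 35/9 → (-130/3, 97/45)

d4 = 35/3
d5 = 68/3
d6 = 35/9
d7 = 11/9
d8 = 100/9
d9 = 116/9
d10 = 14/15
d11 = 146/9
endpoint = (-130/3, 97/45)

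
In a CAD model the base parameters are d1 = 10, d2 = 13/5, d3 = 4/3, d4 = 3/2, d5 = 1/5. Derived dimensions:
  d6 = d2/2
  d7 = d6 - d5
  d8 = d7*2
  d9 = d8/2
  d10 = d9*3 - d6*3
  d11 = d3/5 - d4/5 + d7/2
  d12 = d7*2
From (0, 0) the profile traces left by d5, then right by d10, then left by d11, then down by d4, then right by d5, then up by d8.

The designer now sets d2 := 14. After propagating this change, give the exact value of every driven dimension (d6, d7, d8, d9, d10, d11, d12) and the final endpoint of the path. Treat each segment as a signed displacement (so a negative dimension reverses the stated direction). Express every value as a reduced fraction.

Apply edit: d2 := 14
  d6 = d2/2 = 7
  d7 = d6 - d5 = 34/5
  d8 = d7*2 = 68/5
  d9 = d8/2 = 34/5
  d10 = d9*3 - d6*3 = -3/5
  d11 = d3/5 - d4/5 + d7/2 = 101/30
  d12 = d7*2 = 68/5
Walk from origin (0, 0):
  seg 1: left by d5 = 1/5 → (-1/5, 0)
  seg 2: right by d10 = -3/5 → (-4/5, 0)
  seg 3: left by d11 = 101/30 → (-25/6, 0)
  seg 4: down by d4 = 3/2 → (-25/6, -3/2)
  seg 5: right by d5 = 1/5 → (-119/30, -3/2)
  seg 6: up by d8 = 68/5 → (-119/30, 121/10)

d6 = 7
d7 = 34/5
d8 = 68/5
d9 = 34/5
d10 = -3/5
d11 = 101/30
d12 = 68/5
endpoint = (-119/30, 121/10)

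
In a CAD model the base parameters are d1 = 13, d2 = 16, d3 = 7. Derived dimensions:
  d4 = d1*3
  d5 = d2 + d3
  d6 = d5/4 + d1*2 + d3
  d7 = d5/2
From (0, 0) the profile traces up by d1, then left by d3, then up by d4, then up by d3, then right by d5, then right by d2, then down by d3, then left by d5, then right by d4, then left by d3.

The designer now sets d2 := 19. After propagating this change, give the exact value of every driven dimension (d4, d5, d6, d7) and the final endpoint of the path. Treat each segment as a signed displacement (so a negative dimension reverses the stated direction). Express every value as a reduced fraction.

Apply edit: d2 := 19
  d4 = d1*3 = 39
  d5 = d2 + d3 = 26
  d6 = d5/4 + d1*2 + d3 = 79/2
  d7 = d5/2 = 13
Walk from origin (0, 0):
  seg 1: up by d1 = 13 → (0, 13)
  seg 2: left by d3 = 7 → (-7, 13)
  seg 3: up by d4 = 39 → (-7, 52)
  seg 4: up by d3 = 7 → (-7, 59)
  seg 5: right by d5 = 26 → (19, 59)
  seg 6: right by d2 = 19 → (38, 59)
  seg 7: down by d3 = 7 → (38, 52)
  seg 8: left by d5 = 26 → (12, 52)
  seg 9: right by d4 = 39 → (51, 52)
  seg 10: left by d3 = 7 → (44, 52)

d4 = 39
d5 = 26
d6 = 79/2
d7 = 13
endpoint = (44, 52)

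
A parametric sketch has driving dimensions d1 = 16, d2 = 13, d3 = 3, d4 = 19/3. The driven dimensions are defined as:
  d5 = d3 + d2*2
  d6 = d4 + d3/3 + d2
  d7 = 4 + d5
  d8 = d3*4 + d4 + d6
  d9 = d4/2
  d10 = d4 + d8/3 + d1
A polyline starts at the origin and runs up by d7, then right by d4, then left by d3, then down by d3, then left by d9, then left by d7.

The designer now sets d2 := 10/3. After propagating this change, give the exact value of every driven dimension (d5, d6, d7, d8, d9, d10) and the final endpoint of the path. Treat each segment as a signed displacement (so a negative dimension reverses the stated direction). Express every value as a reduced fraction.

d5 = 29/3
d6 = 32/3
d7 = 41/3
d8 = 29
d9 = 19/6
d10 = 32
endpoint = (-27/2, 32/3)

Apply edit: d2 := 10/3
  d5 = d3 + d2*2 = 29/3
  d6 = d4 + d3/3 + d2 = 32/3
  d7 = 4 + d5 = 41/3
  d8 = d3*4 + d4 + d6 = 29
  d9 = d4/2 = 19/6
  d10 = d4 + d8/3 + d1 = 32
Walk from origin (0, 0):
  seg 1: up by d7 = 41/3 → (0, 41/3)
  seg 2: right by d4 = 19/3 → (19/3, 41/3)
  seg 3: left by d3 = 3 → (10/3, 41/3)
  seg 4: down by d3 = 3 → (10/3, 32/3)
  seg 5: left by d9 = 19/6 → (1/6, 32/3)
  seg 6: left by d7 = 41/3 → (-27/2, 32/3)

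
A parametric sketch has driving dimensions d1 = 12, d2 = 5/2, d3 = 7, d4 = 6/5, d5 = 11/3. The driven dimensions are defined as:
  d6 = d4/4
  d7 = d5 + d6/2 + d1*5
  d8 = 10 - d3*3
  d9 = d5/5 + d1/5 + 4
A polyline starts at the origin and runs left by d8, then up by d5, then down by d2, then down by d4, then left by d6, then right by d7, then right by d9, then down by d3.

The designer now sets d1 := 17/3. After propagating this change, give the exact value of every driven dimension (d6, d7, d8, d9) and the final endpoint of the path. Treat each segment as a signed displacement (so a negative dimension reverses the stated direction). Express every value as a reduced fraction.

d6 = 3/10
d7 = 643/20
d8 = -11
d9 = 88/15
endpoint = (2923/60, -211/30)

Apply edit: d1 := 17/3
  d6 = d4/4 = 3/10
  d7 = d5 + d6/2 + d1*5 = 643/20
  d8 = 10 - d3*3 = -11
  d9 = d5/5 + d1/5 + 4 = 88/15
Walk from origin (0, 0):
  seg 1: left by d8 = -11 → (11, 0)
  seg 2: up by d5 = 11/3 → (11, 11/3)
  seg 3: down by d2 = 5/2 → (11, 7/6)
  seg 4: down by d4 = 6/5 → (11, -1/30)
  seg 5: left by d6 = 3/10 → (107/10, -1/30)
  seg 6: right by d7 = 643/20 → (857/20, -1/30)
  seg 7: right by d9 = 88/15 → (2923/60, -1/30)
  seg 8: down by d3 = 7 → (2923/60, -211/30)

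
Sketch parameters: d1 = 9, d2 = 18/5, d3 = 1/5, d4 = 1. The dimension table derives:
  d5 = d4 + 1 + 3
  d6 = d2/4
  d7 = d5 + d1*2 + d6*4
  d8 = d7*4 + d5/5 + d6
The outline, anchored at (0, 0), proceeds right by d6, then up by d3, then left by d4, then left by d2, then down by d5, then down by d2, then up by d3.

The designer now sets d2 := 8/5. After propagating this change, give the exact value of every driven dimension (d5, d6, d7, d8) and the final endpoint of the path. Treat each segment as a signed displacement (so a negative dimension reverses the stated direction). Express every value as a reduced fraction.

Apply edit: d2 := 8/5
  d5 = d4 + 1 + 3 = 5
  d6 = d2/4 = 2/5
  d7 = d5 + d1*2 + d6*4 = 123/5
  d8 = d7*4 + d5/5 + d6 = 499/5
Walk from origin (0, 0):
  seg 1: right by d6 = 2/5 → (2/5, 0)
  seg 2: up by d3 = 1/5 → (2/5, 1/5)
  seg 3: left by d4 = 1 → (-3/5, 1/5)
  seg 4: left by d2 = 8/5 → (-11/5, 1/5)
  seg 5: down by d5 = 5 → (-11/5, -24/5)
  seg 6: down by d2 = 8/5 → (-11/5, -32/5)
  seg 7: up by d3 = 1/5 → (-11/5, -31/5)

d5 = 5
d6 = 2/5
d7 = 123/5
d8 = 499/5
endpoint = (-11/5, -31/5)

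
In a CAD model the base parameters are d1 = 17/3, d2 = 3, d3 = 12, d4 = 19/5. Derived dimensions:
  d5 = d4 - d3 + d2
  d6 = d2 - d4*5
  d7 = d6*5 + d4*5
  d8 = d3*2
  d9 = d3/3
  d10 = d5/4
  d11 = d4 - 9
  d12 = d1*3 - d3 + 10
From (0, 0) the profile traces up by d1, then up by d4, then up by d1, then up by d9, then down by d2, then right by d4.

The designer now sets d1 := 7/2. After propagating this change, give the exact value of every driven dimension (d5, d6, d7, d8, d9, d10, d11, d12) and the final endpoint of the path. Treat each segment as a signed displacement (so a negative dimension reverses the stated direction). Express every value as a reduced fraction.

d5 = -26/5
d6 = -16
d7 = -61
d8 = 24
d9 = 4
d10 = -13/10
d11 = -26/5
d12 = 17/2
endpoint = (19/5, 59/5)

Apply edit: d1 := 7/2
  d5 = d4 - d3 + d2 = -26/5
  d6 = d2 - d4*5 = -16
  d7 = d6*5 + d4*5 = -61
  d8 = d3*2 = 24
  d9 = d3/3 = 4
  d10 = d5/4 = -13/10
  d11 = d4 - 9 = -26/5
  d12 = d1*3 - d3 + 10 = 17/2
Walk from origin (0, 0):
  seg 1: up by d1 = 7/2 → (0, 7/2)
  seg 2: up by d4 = 19/5 → (0, 73/10)
  seg 3: up by d1 = 7/2 → (0, 54/5)
  seg 4: up by d9 = 4 → (0, 74/5)
  seg 5: down by d2 = 3 → (0, 59/5)
  seg 6: right by d4 = 19/5 → (19/5, 59/5)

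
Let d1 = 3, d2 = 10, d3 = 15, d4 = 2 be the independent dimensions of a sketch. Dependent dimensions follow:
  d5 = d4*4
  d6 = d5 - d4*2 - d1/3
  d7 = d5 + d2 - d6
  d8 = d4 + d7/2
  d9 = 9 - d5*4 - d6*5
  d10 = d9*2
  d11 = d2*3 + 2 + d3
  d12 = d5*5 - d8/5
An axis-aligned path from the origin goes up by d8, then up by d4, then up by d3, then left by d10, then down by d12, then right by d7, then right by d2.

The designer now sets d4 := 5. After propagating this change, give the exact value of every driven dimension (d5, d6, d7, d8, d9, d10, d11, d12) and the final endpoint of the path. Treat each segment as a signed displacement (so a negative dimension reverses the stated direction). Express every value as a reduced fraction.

Apply edit: d4 := 5
  d5 = d4*4 = 20
  d6 = d5 - d4*2 - d1/3 = 9
  d7 = d5 + d2 - d6 = 21
  d8 = d4 + d7/2 = 31/2
  d9 = 9 - d5*4 - d6*5 = -116
  d10 = d9*2 = -232
  d11 = d2*3 + 2 + d3 = 47
  d12 = d5*5 - d8/5 = 969/10
Walk from origin (0, 0):
  seg 1: up by d8 = 31/2 → (0, 31/2)
  seg 2: up by d4 = 5 → (0, 41/2)
  seg 3: up by d3 = 15 → (0, 71/2)
  seg 4: left by d10 = -232 → (232, 71/2)
  seg 5: down by d12 = 969/10 → (232, -307/5)
  seg 6: right by d7 = 21 → (253, -307/5)
  seg 7: right by d2 = 10 → (263, -307/5)

d5 = 20
d6 = 9
d7 = 21
d8 = 31/2
d9 = -116
d10 = -232
d11 = 47
d12 = 969/10
endpoint = (263, -307/5)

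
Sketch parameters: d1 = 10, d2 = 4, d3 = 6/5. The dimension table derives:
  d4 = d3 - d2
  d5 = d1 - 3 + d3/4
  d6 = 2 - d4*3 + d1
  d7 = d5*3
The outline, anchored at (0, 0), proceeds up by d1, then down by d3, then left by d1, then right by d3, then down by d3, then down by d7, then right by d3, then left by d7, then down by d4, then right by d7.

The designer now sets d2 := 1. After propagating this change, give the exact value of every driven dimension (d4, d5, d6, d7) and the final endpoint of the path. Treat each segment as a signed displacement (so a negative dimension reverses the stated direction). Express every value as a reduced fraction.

Apply edit: d2 := 1
  d4 = d3 - d2 = 1/5
  d5 = d1 - 3 + d3/4 = 73/10
  d6 = 2 - d4*3 + d1 = 57/5
  d7 = d5*3 = 219/10
Walk from origin (0, 0):
  seg 1: up by d1 = 10 → (0, 10)
  seg 2: down by d3 = 6/5 → (0, 44/5)
  seg 3: left by d1 = 10 → (-10, 44/5)
  seg 4: right by d3 = 6/5 → (-44/5, 44/5)
  seg 5: down by d3 = 6/5 → (-44/5, 38/5)
  seg 6: down by d7 = 219/10 → (-44/5, -143/10)
  seg 7: right by d3 = 6/5 → (-38/5, -143/10)
  seg 8: left by d7 = 219/10 → (-59/2, -143/10)
  seg 9: down by d4 = 1/5 → (-59/2, -29/2)
  seg 10: right by d7 = 219/10 → (-38/5, -29/2)

d4 = 1/5
d5 = 73/10
d6 = 57/5
d7 = 219/10
endpoint = (-38/5, -29/2)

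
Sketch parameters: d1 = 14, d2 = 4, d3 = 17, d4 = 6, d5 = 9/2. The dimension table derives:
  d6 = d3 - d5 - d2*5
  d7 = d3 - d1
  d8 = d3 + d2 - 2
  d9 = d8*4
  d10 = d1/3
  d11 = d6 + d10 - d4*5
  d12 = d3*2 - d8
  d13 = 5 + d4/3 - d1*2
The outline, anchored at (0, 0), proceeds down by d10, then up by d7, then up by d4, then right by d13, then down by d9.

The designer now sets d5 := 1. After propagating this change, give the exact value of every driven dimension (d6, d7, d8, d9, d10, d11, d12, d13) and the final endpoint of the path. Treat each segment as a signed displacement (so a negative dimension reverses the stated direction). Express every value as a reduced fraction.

Apply edit: d5 := 1
  d6 = d3 - d5 - d2*5 = -4
  d7 = d3 - d1 = 3
  d8 = d3 + d2 - 2 = 19
  d9 = d8*4 = 76
  d10 = d1/3 = 14/3
  d11 = d6 + d10 - d4*5 = -88/3
  d12 = d3*2 - d8 = 15
  d13 = 5 + d4/3 - d1*2 = -21
Walk from origin (0, 0):
  seg 1: down by d10 = 14/3 → (0, -14/3)
  seg 2: up by d7 = 3 → (0, -5/3)
  seg 3: up by d4 = 6 → (0, 13/3)
  seg 4: right by d13 = -21 → (-21, 13/3)
  seg 5: down by d9 = 76 → (-21, -215/3)

d6 = -4
d7 = 3
d8 = 19
d9 = 76
d10 = 14/3
d11 = -88/3
d12 = 15
d13 = -21
endpoint = (-21, -215/3)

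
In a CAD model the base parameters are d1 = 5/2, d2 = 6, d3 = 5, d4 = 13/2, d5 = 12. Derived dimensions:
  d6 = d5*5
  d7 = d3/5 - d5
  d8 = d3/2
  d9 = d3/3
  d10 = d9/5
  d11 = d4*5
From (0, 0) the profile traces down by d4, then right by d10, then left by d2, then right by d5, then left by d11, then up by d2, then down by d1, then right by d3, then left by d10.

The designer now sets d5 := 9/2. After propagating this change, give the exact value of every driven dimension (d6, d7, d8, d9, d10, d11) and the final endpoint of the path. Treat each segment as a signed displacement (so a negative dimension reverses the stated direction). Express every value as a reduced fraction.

d6 = 45/2
d7 = -7/2
d8 = 5/2
d9 = 5/3
d10 = 1/3
d11 = 65/2
endpoint = (-29, -3)

Apply edit: d5 := 9/2
  d6 = d5*5 = 45/2
  d7 = d3/5 - d5 = -7/2
  d8 = d3/2 = 5/2
  d9 = d3/3 = 5/3
  d10 = d9/5 = 1/3
  d11 = d4*5 = 65/2
Walk from origin (0, 0):
  seg 1: down by d4 = 13/2 → (0, -13/2)
  seg 2: right by d10 = 1/3 → (1/3, -13/2)
  seg 3: left by d2 = 6 → (-17/3, -13/2)
  seg 4: right by d5 = 9/2 → (-7/6, -13/2)
  seg 5: left by d11 = 65/2 → (-101/3, -13/2)
  seg 6: up by d2 = 6 → (-101/3, -1/2)
  seg 7: down by d1 = 5/2 → (-101/3, -3)
  seg 8: right by d3 = 5 → (-86/3, -3)
  seg 9: left by d10 = 1/3 → (-29, -3)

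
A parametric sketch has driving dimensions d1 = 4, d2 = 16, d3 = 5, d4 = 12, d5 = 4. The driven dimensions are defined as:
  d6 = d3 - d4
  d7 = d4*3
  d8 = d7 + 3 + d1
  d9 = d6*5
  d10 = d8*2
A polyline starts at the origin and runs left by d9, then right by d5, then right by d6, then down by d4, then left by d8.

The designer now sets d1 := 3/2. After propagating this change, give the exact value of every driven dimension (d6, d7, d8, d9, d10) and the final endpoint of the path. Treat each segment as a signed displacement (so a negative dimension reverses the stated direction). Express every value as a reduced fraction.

Apply edit: d1 := 3/2
  d6 = d3 - d4 = -7
  d7 = d4*3 = 36
  d8 = d7 + 3 + d1 = 81/2
  d9 = d6*5 = -35
  d10 = d8*2 = 81
Walk from origin (0, 0):
  seg 1: left by d9 = -35 → (35, 0)
  seg 2: right by d5 = 4 → (39, 0)
  seg 3: right by d6 = -7 → (32, 0)
  seg 4: down by d4 = 12 → (32, -12)
  seg 5: left by d8 = 81/2 → (-17/2, -12)

d6 = -7
d7 = 36
d8 = 81/2
d9 = -35
d10 = 81
endpoint = (-17/2, -12)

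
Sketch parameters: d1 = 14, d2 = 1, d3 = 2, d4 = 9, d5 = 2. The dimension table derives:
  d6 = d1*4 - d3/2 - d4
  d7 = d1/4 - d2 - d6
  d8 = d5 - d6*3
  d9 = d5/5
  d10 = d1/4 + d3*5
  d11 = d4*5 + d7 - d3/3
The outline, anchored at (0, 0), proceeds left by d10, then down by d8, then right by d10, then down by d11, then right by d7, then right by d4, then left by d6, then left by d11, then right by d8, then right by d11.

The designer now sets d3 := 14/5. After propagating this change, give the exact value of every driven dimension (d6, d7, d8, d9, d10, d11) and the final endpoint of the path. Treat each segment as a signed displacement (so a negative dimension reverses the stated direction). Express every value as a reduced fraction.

d6 = 228/5
d7 = -431/10
d8 = -674/5
d9 = 2/5
d10 = 35/2
d11 = 29/30
endpoint = (-429/2, 803/6)

Apply edit: d3 := 14/5
  d6 = d1*4 - d3/2 - d4 = 228/5
  d7 = d1/4 - d2 - d6 = -431/10
  d8 = d5 - d6*3 = -674/5
  d9 = d5/5 = 2/5
  d10 = d1/4 + d3*5 = 35/2
  d11 = d4*5 + d7 - d3/3 = 29/30
Walk from origin (0, 0):
  seg 1: left by d10 = 35/2 → (-35/2, 0)
  seg 2: down by d8 = -674/5 → (-35/2, 674/5)
  seg 3: right by d10 = 35/2 → (0, 674/5)
  seg 4: down by d11 = 29/30 → (0, 803/6)
  seg 5: right by d7 = -431/10 → (-431/10, 803/6)
  seg 6: right by d4 = 9 → (-341/10, 803/6)
  seg 7: left by d6 = 228/5 → (-797/10, 803/6)
  seg 8: left by d11 = 29/30 → (-242/3, 803/6)
  seg 9: right by d8 = -674/5 → (-3232/15, 803/6)
  seg 10: right by d11 = 29/30 → (-429/2, 803/6)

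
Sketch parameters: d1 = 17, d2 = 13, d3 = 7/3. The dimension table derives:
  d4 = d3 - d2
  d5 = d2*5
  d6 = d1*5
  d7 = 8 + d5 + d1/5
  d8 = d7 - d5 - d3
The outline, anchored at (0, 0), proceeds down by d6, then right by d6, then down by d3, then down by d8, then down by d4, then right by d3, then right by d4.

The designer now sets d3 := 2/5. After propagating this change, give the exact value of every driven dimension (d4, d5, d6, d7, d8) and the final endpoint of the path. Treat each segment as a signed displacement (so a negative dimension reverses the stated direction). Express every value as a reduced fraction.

Apply edit: d3 := 2/5
  d4 = d3 - d2 = -63/5
  d5 = d2*5 = 65
  d6 = d1*5 = 85
  d7 = 8 + d5 + d1/5 = 382/5
  d8 = d7 - d5 - d3 = 11
Walk from origin (0, 0):
  seg 1: down by d6 = 85 → (0, -85)
  seg 2: right by d6 = 85 → (85, -85)
  seg 3: down by d3 = 2/5 → (85, -427/5)
  seg 4: down by d8 = 11 → (85, -482/5)
  seg 5: down by d4 = -63/5 → (85, -419/5)
  seg 6: right by d3 = 2/5 → (427/5, -419/5)
  seg 7: right by d4 = -63/5 → (364/5, -419/5)

d4 = -63/5
d5 = 65
d6 = 85
d7 = 382/5
d8 = 11
endpoint = (364/5, -419/5)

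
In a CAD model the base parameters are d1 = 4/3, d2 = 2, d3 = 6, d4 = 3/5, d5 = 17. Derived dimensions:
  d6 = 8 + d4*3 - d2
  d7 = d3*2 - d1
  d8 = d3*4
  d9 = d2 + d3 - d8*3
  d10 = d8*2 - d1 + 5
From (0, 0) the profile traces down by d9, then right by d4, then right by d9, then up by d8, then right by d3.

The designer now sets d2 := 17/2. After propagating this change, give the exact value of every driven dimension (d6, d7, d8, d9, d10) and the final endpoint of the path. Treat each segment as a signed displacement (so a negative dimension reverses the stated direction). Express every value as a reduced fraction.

d6 = 13/10
d7 = 32/3
d8 = 24
d9 = -115/2
d10 = 155/3
endpoint = (-509/10, 163/2)

Apply edit: d2 := 17/2
  d6 = 8 + d4*3 - d2 = 13/10
  d7 = d3*2 - d1 = 32/3
  d8 = d3*4 = 24
  d9 = d2 + d3 - d8*3 = -115/2
  d10 = d8*2 - d1 + 5 = 155/3
Walk from origin (0, 0):
  seg 1: down by d9 = -115/2 → (0, 115/2)
  seg 2: right by d4 = 3/5 → (3/5, 115/2)
  seg 3: right by d9 = -115/2 → (-569/10, 115/2)
  seg 4: up by d8 = 24 → (-569/10, 163/2)
  seg 5: right by d3 = 6 → (-509/10, 163/2)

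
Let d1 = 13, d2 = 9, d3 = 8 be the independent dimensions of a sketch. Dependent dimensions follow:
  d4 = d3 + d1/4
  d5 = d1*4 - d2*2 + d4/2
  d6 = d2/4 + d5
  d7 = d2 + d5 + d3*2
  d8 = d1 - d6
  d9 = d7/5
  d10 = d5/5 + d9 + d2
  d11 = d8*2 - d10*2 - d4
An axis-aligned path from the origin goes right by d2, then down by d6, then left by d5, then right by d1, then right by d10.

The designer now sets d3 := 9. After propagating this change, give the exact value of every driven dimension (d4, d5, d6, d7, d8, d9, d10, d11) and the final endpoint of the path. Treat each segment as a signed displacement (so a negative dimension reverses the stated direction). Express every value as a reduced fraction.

d4 = 49/4
d5 = 321/8
d6 = 339/8
d7 = 537/8
d8 = -235/8
d9 = 537/40
d10 = 609/20
d11 = -1319/10
endpoint = (493/40, -339/8)

Apply edit: d3 := 9
  d4 = d3 + d1/4 = 49/4
  d5 = d1*4 - d2*2 + d4/2 = 321/8
  d6 = d2/4 + d5 = 339/8
  d7 = d2 + d5 + d3*2 = 537/8
  d8 = d1 - d6 = -235/8
  d9 = d7/5 = 537/40
  d10 = d5/5 + d9 + d2 = 609/20
  d11 = d8*2 - d10*2 - d4 = -1319/10
Walk from origin (0, 0):
  seg 1: right by d2 = 9 → (9, 0)
  seg 2: down by d6 = 339/8 → (9, -339/8)
  seg 3: left by d5 = 321/8 → (-249/8, -339/8)
  seg 4: right by d1 = 13 → (-145/8, -339/8)
  seg 5: right by d10 = 609/20 → (493/40, -339/8)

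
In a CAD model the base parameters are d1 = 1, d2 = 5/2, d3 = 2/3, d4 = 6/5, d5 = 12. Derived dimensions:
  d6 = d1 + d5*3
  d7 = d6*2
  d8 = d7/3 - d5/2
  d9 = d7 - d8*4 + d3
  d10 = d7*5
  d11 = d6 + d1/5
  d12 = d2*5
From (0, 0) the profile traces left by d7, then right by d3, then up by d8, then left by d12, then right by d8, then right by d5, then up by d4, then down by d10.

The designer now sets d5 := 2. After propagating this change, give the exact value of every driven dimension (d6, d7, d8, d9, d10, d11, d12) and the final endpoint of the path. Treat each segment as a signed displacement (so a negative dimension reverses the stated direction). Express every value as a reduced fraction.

d6 = 7
d7 = 14
d8 = 11/3
d9 = 0
d10 = 70
d11 = 36/5
d12 = 25/2
endpoint = (-121/6, -977/15)

Apply edit: d5 := 2
  d6 = d1 + d5*3 = 7
  d7 = d6*2 = 14
  d8 = d7/3 - d5/2 = 11/3
  d9 = d7 - d8*4 + d3 = 0
  d10 = d7*5 = 70
  d11 = d6 + d1/5 = 36/5
  d12 = d2*5 = 25/2
Walk from origin (0, 0):
  seg 1: left by d7 = 14 → (-14, 0)
  seg 2: right by d3 = 2/3 → (-40/3, 0)
  seg 3: up by d8 = 11/3 → (-40/3, 11/3)
  seg 4: left by d12 = 25/2 → (-155/6, 11/3)
  seg 5: right by d8 = 11/3 → (-133/6, 11/3)
  seg 6: right by d5 = 2 → (-121/6, 11/3)
  seg 7: up by d4 = 6/5 → (-121/6, 73/15)
  seg 8: down by d10 = 70 → (-121/6, -977/15)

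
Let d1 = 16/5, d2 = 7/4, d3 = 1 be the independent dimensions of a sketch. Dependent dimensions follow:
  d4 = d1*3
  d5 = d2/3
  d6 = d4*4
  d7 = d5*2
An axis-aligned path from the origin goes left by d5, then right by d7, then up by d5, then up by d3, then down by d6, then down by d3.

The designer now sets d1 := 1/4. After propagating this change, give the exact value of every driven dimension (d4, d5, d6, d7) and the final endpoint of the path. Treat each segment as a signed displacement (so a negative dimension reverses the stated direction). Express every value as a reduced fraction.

Apply edit: d1 := 1/4
  d4 = d1*3 = 3/4
  d5 = d2/3 = 7/12
  d6 = d4*4 = 3
  d7 = d5*2 = 7/6
Walk from origin (0, 0):
  seg 1: left by d5 = 7/12 → (-7/12, 0)
  seg 2: right by d7 = 7/6 → (7/12, 0)
  seg 3: up by d5 = 7/12 → (7/12, 7/12)
  seg 4: up by d3 = 1 → (7/12, 19/12)
  seg 5: down by d6 = 3 → (7/12, -17/12)
  seg 6: down by d3 = 1 → (7/12, -29/12)

d4 = 3/4
d5 = 7/12
d6 = 3
d7 = 7/6
endpoint = (7/12, -29/12)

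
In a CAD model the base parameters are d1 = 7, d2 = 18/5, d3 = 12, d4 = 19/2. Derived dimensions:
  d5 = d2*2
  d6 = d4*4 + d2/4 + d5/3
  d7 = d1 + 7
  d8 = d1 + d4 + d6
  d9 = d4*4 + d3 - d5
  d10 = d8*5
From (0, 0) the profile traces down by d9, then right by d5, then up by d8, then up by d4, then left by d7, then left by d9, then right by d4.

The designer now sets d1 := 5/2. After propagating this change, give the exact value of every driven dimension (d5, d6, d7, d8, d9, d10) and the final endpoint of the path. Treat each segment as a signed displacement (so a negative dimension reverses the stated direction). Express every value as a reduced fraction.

Apply edit: d1 := 5/2
  d5 = d2*2 = 36/5
  d6 = d4*4 + d2/4 + d5/3 = 413/10
  d7 = d1 + 7 = 19/2
  d8 = d1 + d4 + d6 = 533/10
  d9 = d4*4 + d3 - d5 = 214/5
  d10 = d8*5 = 533/2
Walk from origin (0, 0):
  seg 1: down by d9 = 214/5 → (0, -214/5)
  seg 2: right by d5 = 36/5 → (36/5, -214/5)
  seg 3: up by d8 = 533/10 → (36/5, 21/2)
  seg 4: up by d4 = 19/2 → (36/5, 20)
  seg 5: left by d7 = 19/2 → (-23/10, 20)
  seg 6: left by d9 = 214/5 → (-451/10, 20)
  seg 7: right by d4 = 19/2 → (-178/5, 20)

d5 = 36/5
d6 = 413/10
d7 = 19/2
d8 = 533/10
d9 = 214/5
d10 = 533/2
endpoint = (-178/5, 20)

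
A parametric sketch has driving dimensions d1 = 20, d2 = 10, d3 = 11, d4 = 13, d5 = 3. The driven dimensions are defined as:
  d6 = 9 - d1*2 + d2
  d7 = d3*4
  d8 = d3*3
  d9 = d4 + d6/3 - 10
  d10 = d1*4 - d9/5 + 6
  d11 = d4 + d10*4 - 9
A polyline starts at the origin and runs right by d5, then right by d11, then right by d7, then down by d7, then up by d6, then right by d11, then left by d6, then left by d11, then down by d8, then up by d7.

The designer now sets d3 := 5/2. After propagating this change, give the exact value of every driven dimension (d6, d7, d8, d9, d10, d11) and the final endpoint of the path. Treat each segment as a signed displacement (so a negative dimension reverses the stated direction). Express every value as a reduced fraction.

Apply edit: d3 := 5/2
  d6 = 9 - d1*2 + d2 = -21
  d7 = d3*4 = 10
  d8 = d3*3 = 15/2
  d9 = d4 + d6/3 - 10 = -4
  d10 = d1*4 - d9/5 + 6 = 434/5
  d11 = d4 + d10*4 - 9 = 1756/5
Walk from origin (0, 0):
  seg 1: right by d5 = 3 → (3, 0)
  seg 2: right by d11 = 1756/5 → (1771/5, 0)
  seg 3: right by d7 = 10 → (1821/5, 0)
  seg 4: down by d7 = 10 → (1821/5, -10)
  seg 5: up by d6 = -21 → (1821/5, -31)
  seg 6: right by d11 = 1756/5 → (3577/5, -31)
  seg 7: left by d6 = -21 → (3682/5, -31)
  seg 8: left by d11 = 1756/5 → (1926/5, -31)
  seg 9: down by d8 = 15/2 → (1926/5, -77/2)
  seg 10: up by d7 = 10 → (1926/5, -57/2)

d6 = -21
d7 = 10
d8 = 15/2
d9 = -4
d10 = 434/5
d11 = 1756/5
endpoint = (1926/5, -57/2)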